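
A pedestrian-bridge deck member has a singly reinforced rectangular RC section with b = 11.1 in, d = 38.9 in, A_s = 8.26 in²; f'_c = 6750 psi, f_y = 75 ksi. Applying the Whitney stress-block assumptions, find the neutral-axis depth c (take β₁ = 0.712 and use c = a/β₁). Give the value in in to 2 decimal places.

c ≈ 13.66 in

T = A_s f_y = 8.26 × 75 = 619.5 kips.
a = T/(0.85 f'_c b) = 619.5/(0.85 × 6.75 × 11.1) = 9.7274 in.
With β₁ = 0.712, c = a/β₁ = 9.7274/0.712 = 13.66 in.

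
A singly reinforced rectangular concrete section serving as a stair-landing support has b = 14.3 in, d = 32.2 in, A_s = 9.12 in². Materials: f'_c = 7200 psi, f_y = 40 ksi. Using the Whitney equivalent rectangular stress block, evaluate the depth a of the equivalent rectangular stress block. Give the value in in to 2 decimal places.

a ≈ 4.17 in

T = A_s f_y = 9.12 × 40 = 364.8 kips.
a = T/(0.85 f'_c b) = 364.8/(0.85 × 7.2 × 14.3) = 4.17 in.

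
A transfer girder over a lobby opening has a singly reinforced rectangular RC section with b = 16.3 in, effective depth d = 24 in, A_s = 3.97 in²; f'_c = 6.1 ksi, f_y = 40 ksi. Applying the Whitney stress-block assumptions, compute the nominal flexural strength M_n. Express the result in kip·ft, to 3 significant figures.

M_n ≈ 305 kip·ft

T = A_s f_y = 3.97 × 40 = 158.8 kips.
a = T/(0.85 f'_c b) = 158.8/(0.85 × 6.1 × 16.3) = 1.879 in.
M_n = T(d − a/2) = 158.8 × (24 − 0.9395) = 3662.0 kip·in = 3662.0/12 = 305.17 kip·ft.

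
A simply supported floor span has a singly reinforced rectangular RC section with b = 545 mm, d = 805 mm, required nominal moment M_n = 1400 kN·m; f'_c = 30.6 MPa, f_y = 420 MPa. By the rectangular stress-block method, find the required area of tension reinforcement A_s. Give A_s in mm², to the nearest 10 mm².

With M_n = 0.85 f'_c a b (d − a/2), solve the quadratic for a:
a = d − √(d² − 2M_n/(0.85 f'_c b)) = 805 − √(805² − 2 × 1400×10⁶/(0.85 × 30.6 × 545)) = 133.81 mm.
A_s = 0.85 f'_c a b / f_y = 0.85 × 30.6 × 133.81 × 545 / 420 = 4516.2 mm².

A_s ≈ 4520 mm²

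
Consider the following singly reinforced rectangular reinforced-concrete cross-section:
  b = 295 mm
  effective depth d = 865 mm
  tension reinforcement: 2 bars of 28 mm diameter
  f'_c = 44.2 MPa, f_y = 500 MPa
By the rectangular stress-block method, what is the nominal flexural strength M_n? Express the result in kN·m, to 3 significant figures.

M_n ≈ 516 kN·m

A_s = 2 × 616 = 1232 mm².
T = A_s f_y = 1232 × 500 = 616000 N = 616 kN.
From C = T: a = T/(0.85 f'_c b) = 616000/(0.85 × 44.2 × 295) = 55.58 mm.
M_n = T(d − a/2) = 616 kN × (865 − 27.79) mm = 515.72 kN·m.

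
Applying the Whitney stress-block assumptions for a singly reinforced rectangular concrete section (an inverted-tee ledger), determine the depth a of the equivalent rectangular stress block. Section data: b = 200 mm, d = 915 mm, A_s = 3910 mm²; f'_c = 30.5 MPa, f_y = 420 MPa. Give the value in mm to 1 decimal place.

T = A_s f_y = 3910 × 420 = 1642200 N = 1642.2 kN.
Setting C = 0.85 f'_c a b equal to T: a = 1642200/(0.85 × 30.5 × 200) = 316.7 mm.

a ≈ 316.7 mm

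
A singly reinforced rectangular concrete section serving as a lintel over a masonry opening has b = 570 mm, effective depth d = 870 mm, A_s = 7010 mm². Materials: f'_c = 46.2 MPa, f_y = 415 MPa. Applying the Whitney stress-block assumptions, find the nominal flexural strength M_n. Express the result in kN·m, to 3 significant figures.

T = A_s f_y = 7010 × 415 = 2909150 N = 2909.15 kN.
From C = T: a = T/(0.85 f'_c b) = 2909150/(0.85 × 46.2 × 570) = 129.97 mm.
M_n = T(d − a/2) = 2909.15 kN × (870 − 64.985) mm = 2341.91 kN·m.

M_n ≈ 2340 kN·m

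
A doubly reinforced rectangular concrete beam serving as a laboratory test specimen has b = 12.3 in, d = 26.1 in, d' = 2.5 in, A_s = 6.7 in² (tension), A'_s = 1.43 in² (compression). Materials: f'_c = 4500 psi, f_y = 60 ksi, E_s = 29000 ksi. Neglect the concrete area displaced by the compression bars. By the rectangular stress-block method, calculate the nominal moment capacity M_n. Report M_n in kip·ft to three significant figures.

Assume both steels yield.
a = (A_s − A'_s) f_y/(0.85 f'_c b) = (6.7 − 1.43) × 60/(0.85 × 4.5 × 12.3) = 6.721 in.
c = a/β₁ = 6.721/0.825 = 8.147 in; ε'_s = 0.003(c − d')/c = 0.0021 ≥ ε_y = 0.0021, so the compression steel yields.
M_n = (A_s − A'_s) f_y (d − a/2) + A'_s f_y (d − d') = 316.2 × (26.1 − 3.3605) + 85.8 × (26.1 − 2.5) = 7190.2 + 2024.9 = 9215.1 kip·in = 9215.1/12 = 767.93 kip·ft.

M_n ≈ 768 kip·ft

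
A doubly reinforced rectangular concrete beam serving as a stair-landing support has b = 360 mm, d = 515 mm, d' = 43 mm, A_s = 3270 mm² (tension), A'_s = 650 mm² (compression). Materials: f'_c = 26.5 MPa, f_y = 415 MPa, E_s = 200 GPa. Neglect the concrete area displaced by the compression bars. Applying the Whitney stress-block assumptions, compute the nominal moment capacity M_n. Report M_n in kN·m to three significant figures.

M_n ≈ 614 kN·m

Assume both tension and compression steel yield.
Net tension couple steel: A_s − A'_s = 2620 mm².
a = (A_s − A'_s) f_y / (0.85 f'_c b) = 1087300/(0.85 × 26.5 × 360) = 134.09 mm.
c = a/β₁ = 134.09/0.85 = 157.75 mm; ε'_s = 0.003(c − d')/c = 0.0022 ≥ f_y/E_s = 0.0021, so compression steel does yield.
M_n = (A_s − A'_s) f_y (d − a/2) + A'_s f_y (d − d') = [1087300 × (515 − 67.045) + 269750 × (515 − 43)] × 10⁻⁶ = 487.06 + 127.32 = 614.38 kN·m.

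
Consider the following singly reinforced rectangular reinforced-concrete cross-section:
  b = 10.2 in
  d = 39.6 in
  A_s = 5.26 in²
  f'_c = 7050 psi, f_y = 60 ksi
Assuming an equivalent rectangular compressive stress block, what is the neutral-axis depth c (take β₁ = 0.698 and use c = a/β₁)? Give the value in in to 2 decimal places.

T = A_s f_y = 5.26 × 60 = 315.6 kips.
a = T/(0.85 f'_c b) = 315.6/(0.85 × 7.05 × 10.2) = 5.1633 in.
With β₁ = 0.698, c = a/β₁ = 5.1633/0.698 = 7.40 in.

c ≈ 7.40 in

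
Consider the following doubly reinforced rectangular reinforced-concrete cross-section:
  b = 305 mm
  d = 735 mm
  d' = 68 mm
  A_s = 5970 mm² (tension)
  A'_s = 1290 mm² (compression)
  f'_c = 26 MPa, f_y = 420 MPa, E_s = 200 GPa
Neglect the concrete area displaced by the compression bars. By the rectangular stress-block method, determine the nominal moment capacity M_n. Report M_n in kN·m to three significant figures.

Assume both tension and compression steel yield.
Net tension couple steel: A_s − A'_s = 4680 mm².
a = (A_s − A'_s) f_y / (0.85 f'_c b) = 1965600/(0.85 × 26 × 305) = 291.61 mm.
c = a/β₁ = 291.61/0.85 = 343.07 mm; ε'_s = 0.003(c − d')/c = 0.0024 ≥ f_y/E_s = 0.0021, so compression steel does yield.
M_n = (A_s − A'_s) f_y (d − a/2) + A'_s f_y (d − d') = [1965600 × (735 − 145.805) + 541800 × (735 − 68)] × 10⁻⁶ = 1158.12 + 361.38 = 1519.50 kN·m.

M_n ≈ 1520 kN·m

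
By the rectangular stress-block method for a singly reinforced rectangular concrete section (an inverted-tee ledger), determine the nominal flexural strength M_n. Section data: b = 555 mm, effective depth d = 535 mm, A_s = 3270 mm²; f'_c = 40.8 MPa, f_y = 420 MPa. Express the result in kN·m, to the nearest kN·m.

T = A_s f_y = 3270 × 420 = 1373400 N = 1373.4 kN.
From C = T: a = T/(0.85 f'_c b) = 1373400/(0.85 × 40.8 × 555) = 71.36 mm.
M_n = T(d − a/2) = 1373.4 kN × (535 − 35.68) mm = 685.77 kN·m.

M_n ≈ 686 kN·m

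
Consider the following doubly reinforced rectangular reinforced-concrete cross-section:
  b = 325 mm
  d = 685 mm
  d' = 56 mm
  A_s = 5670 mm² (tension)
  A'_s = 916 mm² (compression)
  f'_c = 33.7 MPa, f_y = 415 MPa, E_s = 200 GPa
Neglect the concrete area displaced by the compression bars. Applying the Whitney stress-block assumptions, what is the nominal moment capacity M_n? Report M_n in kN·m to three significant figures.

Assume both tension and compression steel yield.
Net tension couple steel: A_s − A'_s = 4754 mm².
a = (A_s − A'_s) f_y / (0.85 f'_c b) = 1972910/(0.85 × 33.7 × 325) = 211.92 mm.
c = a/β₁ = 211.92/0.809 = 261.95 mm; ε'_s = 0.003(c − d')/c = 0.0024 ≥ f_y/E_s = 0.0021, so compression steel does yield.
M_n = (A_s − A'_s) f_y (d − a/2) + A'_s f_y (d − d') = [1972910 × (685 − 105.96) + 380140 × (685 − 56)] × 10⁻⁶ = 1142.39 + 239.11 = 1381.50 kN·m.

M_n ≈ 1380 kN·m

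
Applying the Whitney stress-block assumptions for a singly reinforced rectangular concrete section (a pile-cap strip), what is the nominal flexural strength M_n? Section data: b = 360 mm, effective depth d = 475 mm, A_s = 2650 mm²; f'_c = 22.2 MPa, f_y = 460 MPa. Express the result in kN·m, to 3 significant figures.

M_n ≈ 470 kN·m

T = A_s f_y = 2650 × 460 = 1219000 N = 1219 kN.
From C = T: a = T/(0.85 f'_c b) = 1219000/(0.85 × 22.2 × 360) = 179.44 mm.
M_n = T(d − a/2) = 1219 kN × (475 − 89.72) mm = 469.66 kN·m.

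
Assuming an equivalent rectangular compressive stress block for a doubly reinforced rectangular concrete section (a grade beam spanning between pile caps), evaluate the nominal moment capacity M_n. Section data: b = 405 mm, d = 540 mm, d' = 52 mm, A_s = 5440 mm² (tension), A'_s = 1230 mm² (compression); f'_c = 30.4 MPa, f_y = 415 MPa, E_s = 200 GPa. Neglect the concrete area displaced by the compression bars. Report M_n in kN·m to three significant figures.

Assume both tension and compression steel yield.
Net tension couple steel: A_s − A'_s = 4210 mm².
a = (A_s − A'_s) f_y / (0.85 f'_c b) = 1747150/(0.85 × 30.4 × 405) = 166.95 mm.
c = a/β₁ = 166.95/0.833 = 200.42 mm; ε'_s = 0.003(c − d')/c = 0.0022 ≥ f_y/E_s = 0.0021, so compression steel does yield.
M_n = (A_s − A'_s) f_y (d − a/2) + A'_s f_y (d − d') = [1747150 × (540 − 83.475) + 510450 × (540 − 52)] × 10⁻⁶ = 797.62 + 249.10 = 1046.72 kN·m.

M_n ≈ 1050 kN·m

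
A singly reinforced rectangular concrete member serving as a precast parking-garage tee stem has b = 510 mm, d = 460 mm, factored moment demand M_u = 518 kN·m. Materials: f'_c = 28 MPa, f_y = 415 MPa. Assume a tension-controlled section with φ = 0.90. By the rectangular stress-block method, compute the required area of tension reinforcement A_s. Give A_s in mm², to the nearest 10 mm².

A_s ≈ 3460 mm²

M_n = M_u/φ = 518/0.90 = 575.556 kN·m.
With M_n = 0.85 f'_c a b (d − a/2), solve the quadratic for a:
a = d − √(d² − 2M_n/(0.85 f'_c b)) = 460 − √(460² − 2 × 575.556×10⁶/(0.85 × 28 × 510)) = 118.29 mm.
A_s = 0.85 f'_c a b / f_y = 0.85 × 28 × 118.29 × 510 / 415 = 3459.8 mm².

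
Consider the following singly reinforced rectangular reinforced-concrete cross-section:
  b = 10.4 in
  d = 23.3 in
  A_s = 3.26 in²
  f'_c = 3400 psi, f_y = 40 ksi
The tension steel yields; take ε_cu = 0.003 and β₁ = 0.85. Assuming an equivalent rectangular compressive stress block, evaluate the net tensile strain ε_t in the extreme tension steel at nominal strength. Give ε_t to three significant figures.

a = A_s f_y/(0.85 f'_c b) = 4.339 in.
β₁ = 0.85, so c = a/β₁ = 4.339/0.85 = 5.105 in.
From the linear strain diagram with ε_cu = 0.003: ε_t = 0.003 (d − c)/c = 0.003 × (23.3 − 5.105)/5.105 = 0.0107.
Since ε_t ≥ 0.005, the section is tension-controlled.

ε_t ≈ 0.0107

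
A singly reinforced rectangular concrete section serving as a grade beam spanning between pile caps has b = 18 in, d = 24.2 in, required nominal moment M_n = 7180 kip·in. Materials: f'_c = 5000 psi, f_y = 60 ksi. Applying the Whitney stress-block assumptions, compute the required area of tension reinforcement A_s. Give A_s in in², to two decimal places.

From M_n = 0.85 f'_c a b (d − a/2):
a = d − √(d² − 2M_n/(0.85 f'_c b)) = 24.2 − √(24.2² − 2 × 7180/(0.85 × 5 × 18)) = 4.252 in.
A_s = 0.85 f'_c a b / f_y = 0.85 × 5 × 4.252 × 18 / 60 = 5.421 in².

A_s ≈ 5.42 in²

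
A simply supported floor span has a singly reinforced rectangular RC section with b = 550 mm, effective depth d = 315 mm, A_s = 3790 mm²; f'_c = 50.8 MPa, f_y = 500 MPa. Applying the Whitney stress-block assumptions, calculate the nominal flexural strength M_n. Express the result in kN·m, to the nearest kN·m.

T = A_s f_y = 3790 × 500 = 1895000 N = 1895 kN.
From C = T: a = T/(0.85 f'_c b) = 1895000/(0.85 × 50.8 × 550) = 79.79 mm.
M_n = T(d − a/2) = 1895 kN × (315 − 39.895) mm = 521.32 kN·m.

M_n ≈ 521 kN·m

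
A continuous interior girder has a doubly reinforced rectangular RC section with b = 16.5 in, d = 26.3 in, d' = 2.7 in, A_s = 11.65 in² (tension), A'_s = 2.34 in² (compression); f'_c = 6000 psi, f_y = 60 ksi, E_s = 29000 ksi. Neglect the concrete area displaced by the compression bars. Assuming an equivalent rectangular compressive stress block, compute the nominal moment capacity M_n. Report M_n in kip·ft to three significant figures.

Assume both steels yield.
a = (A_s − A'_s) f_y/(0.85 f'_c b) = (11.65 − 2.34) × 60/(0.85 × 6 × 16.5) = 6.638 in.
c = a/β₁ = 6.638/0.75 = 8.851 in; ε'_s = 0.003(c − d')/c = 0.0021 ≥ ε_y = 0.0021, so the compression steel yields.
M_n = (A_s − A'_s) f_y (d − a/2) + A'_s f_y (d − d') = 558.6 × (26.3 − 3.319) + 140.4 × (26.3 − 2.7) = 12837.2 + 3313.4 = 16150.6 kip·in = 16150.6/12 = 1345.88 kip·ft.

M_n ≈ 1350 kip·ft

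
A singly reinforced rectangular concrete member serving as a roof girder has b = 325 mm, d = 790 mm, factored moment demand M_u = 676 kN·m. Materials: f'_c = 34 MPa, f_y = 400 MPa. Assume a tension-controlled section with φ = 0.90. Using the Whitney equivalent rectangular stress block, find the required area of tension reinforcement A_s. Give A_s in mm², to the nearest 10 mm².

M_n = M_u/φ = 676/0.90 = 751.111 kN·m.
With M_n = 0.85 f'_c a b (d − a/2), solve the quadratic for a:
a = d − √(d² − 2M_n/(0.85 f'_c b)) = 790 − √(790² − 2 × 751.111×10⁶/(0.85 × 34 × 325)) = 108.71 mm.
A_s = 0.85 f'_c a b / f_y = 0.85 × 34 × 108.71 × 325 / 400 = 2552.6 mm².

A_s ≈ 2550 mm²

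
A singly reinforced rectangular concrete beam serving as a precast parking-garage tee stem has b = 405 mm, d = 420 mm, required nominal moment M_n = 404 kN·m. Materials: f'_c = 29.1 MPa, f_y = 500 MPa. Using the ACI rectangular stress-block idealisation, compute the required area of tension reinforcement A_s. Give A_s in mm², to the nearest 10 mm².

A_s ≈ 2220 mm²

With M_n = 0.85 f'_c a b (d − a/2), solve the quadratic for a:
a = d − √(d² − 2M_n/(0.85 f'_c b)) = 420 − √(420² − 2 × 404×10⁶/(0.85 × 29.1 × 405)) = 110.58 mm.
A_s = 0.85 f'_c a b / f_y = 0.85 × 29.1 × 110.58 × 405 / 500 = 2215.5 mm².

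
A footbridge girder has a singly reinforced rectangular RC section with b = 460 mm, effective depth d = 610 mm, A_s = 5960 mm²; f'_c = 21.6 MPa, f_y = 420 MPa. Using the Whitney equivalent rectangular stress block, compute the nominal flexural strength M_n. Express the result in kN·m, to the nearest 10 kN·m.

T = A_s f_y = 5960 × 420 = 2503200 N = 2503.2 kN.
From C = T: a = T/(0.85 f'_c b) = 2503200/(0.85 × 21.6 × 460) = 296.39 mm.
M_n = T(d − a/2) = 2503.2 kN × (610 − 148.195) mm = 1155.99 kN·m.

M_n ≈ 1160 kN·m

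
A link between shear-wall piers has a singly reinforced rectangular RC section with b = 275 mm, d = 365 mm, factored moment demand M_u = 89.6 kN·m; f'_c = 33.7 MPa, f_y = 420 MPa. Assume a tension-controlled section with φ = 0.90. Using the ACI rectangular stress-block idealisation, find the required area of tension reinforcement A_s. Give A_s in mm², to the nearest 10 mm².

M_n = M_u/φ = 89.6/0.90 = 99.5556 kN·m.
With M_n = 0.85 f'_c a b (d − a/2), solve the quadratic for a:
a = d − √(d² − 2M_n/(0.85 f'_c b)) = 365 − √(365² − 2 × 99.5556×10⁶/(0.85 × 33.7 × 275)) = 36.44 mm.
A_s = 0.85 f'_c a b / f_y = 0.85 × 33.7 × 36.44 × 275 / 420 = 683.5 mm².

A_s ≈ 680 mm²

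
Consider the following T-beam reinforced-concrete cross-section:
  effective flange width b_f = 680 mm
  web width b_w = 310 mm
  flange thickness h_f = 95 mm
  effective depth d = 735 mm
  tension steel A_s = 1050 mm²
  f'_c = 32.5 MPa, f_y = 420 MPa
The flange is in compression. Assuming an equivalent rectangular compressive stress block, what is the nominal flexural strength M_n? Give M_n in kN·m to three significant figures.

M_n ≈ 319 kN·m

Tension: T = A_s f_y = 1050 × 420 = 441000 N.
Try a within the flange: a = T/(0.85 f'_c b_f) = 441000/(0.85 × 32.5 × 680) = 23.48 mm.
Since a = 23.48 ≤ h_f = 95 mm, the stress block lies entirely in the flange; analyse as a rectangular beam of width b_f.
M_n = T(d − a/2) = 441000 × (735 − 11.74) = 318.96 × 10⁶ N·mm.
M_n = 318.96 kN·m.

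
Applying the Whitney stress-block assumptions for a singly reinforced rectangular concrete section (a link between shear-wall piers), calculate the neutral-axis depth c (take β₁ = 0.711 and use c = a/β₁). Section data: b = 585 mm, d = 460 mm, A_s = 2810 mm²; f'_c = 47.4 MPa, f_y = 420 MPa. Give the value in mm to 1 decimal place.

T = A_s f_y = 2810 × 420 = 1180200 N = 1180.2 kN.
Setting C = 0.85 f'_c a b equal to T: a = 1180200/(0.85 × 47.4 × 585) = 50.073 mm.
With β₁ = 0.711, c = a/β₁ = 50.073/0.711 = 70.4 mm.

c ≈ 70.4 mm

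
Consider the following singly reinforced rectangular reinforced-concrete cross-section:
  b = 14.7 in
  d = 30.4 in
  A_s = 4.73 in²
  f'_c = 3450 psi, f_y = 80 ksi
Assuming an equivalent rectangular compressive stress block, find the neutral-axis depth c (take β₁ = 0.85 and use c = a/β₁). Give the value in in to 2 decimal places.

T = A_s f_y = 4.73 × 80 = 378.4 kips.
a = T/(0.85 f'_c b) = 378.4/(0.85 × 3.45 × 14.7) = 8.7780 in.
With β₁ = 0.85, c = a/β₁ = 8.7780/0.85 = 10.33 in.

c ≈ 10.33 in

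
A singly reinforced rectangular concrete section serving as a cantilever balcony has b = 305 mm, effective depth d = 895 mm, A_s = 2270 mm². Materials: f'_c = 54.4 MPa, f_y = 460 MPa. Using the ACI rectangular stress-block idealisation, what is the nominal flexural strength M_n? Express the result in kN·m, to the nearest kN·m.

T = A_s f_y = 2270 × 460 = 1044200 N = 1044.2 kN.
From C = T: a = T/(0.85 f'_c b) = 1044200/(0.85 × 54.4 × 305) = 74.04 mm.
M_n = T(d − a/2) = 1044.2 kN × (895 − 37.02) mm = 895.90 kN·m.

M_n ≈ 896 kN·m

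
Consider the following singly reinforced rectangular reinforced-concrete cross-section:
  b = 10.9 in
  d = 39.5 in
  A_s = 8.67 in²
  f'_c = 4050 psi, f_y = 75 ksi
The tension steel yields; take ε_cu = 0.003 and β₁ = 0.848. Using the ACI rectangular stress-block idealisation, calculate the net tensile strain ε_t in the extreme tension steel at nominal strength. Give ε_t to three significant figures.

a = A_s f_y/(0.85 f'_c b) = 17.329 in.
β₁ = 0.848, so c = a/β₁ = 17.329/0.848 = 20.435 in.
From the linear strain diagram with ε_cu = 0.003: ε_t = 0.003 (d − c)/c = 0.003 × (39.5 − 20.435)/20.435 = 0.00280.
ε_t < 0.004 — the section is over-reinforced for flexure under ACI limits.

ε_t ≈ 0.00280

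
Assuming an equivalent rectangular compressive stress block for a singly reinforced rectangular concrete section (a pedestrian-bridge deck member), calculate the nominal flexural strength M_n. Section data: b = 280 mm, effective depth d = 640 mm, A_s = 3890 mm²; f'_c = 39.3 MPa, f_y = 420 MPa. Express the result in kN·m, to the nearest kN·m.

T = A_s f_y = 3890 × 420 = 1633800 N = 1633.8 kN.
From C = T: a = T/(0.85 f'_c b) = 1633800/(0.85 × 39.3 × 280) = 174.67 mm.
M_n = T(d − a/2) = 1633.8 kN × (640 − 87.335) mm = 902.94 kN·m.

M_n ≈ 903 kN·m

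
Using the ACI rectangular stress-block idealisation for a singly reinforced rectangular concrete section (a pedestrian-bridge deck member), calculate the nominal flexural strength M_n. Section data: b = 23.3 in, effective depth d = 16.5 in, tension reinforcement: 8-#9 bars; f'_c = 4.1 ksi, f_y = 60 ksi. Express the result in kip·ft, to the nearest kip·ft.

M_n ≈ 542 kip·ft

A_s = 8 × 1 = 8 in².
T = A_s f_y = 8 × 60 = 480 kips.
a = T/(0.85 f'_c b) = 480/(0.85 × 4.1 × 23.3) = 5.911 in.
M_n = T(d − a/2) = 480 × (16.5 − 2.9555) = 6501.4 kip·in = 6501.4/12 = 541.78 kip·ft.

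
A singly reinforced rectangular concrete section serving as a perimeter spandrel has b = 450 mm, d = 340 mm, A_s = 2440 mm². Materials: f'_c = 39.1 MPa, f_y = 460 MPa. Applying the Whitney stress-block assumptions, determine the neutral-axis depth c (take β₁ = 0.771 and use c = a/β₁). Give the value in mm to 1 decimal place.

c ≈ 97.3 mm

T = A_s f_y = 2440 × 460 = 1122400 N = 1122.4 kN.
Setting C = 0.85 f'_c a b equal to T: a = 1122400/(0.85 × 39.1 × 450) = 75.048 mm.
With β₁ = 0.771, c = a/β₁ = 75.048/0.771 = 97.3 mm.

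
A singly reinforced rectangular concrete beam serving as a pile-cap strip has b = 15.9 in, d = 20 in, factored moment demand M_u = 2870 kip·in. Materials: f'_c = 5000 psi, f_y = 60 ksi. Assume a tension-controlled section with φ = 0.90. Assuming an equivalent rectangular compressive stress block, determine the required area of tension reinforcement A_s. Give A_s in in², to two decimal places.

M_n = M_u/φ = 2870/0.90 = 3188.89 kip·in.
From M_n = 0.85 f'_c a b (d − a/2):
a = d − √(d² − 2M_n/(0.85 f'_c b)) = 20 − √(20² − 2 × 3188.89/(0.85 × 5 × 15.9)) = 2.518 in.
A_s = 0.85 f'_c a b / f_y = 0.85 × 5 × 2.518 × 15.9 / 60 = 2.836 in².

A_s ≈ 2.84 in²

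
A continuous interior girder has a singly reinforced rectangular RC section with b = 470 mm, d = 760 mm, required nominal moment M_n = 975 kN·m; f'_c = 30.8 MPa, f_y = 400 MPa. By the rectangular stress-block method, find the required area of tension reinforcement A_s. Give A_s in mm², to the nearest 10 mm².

With M_n = 0.85 f'_c a b (d − a/2), solve the quadratic for a:
a = d − √(d² − 2M_n/(0.85 f'_c b)) = 760 − √(760² − 2 × 975×10⁶/(0.85 × 30.8 × 470)) = 112.60 mm.
A_s = 0.85 f'_c a b / f_y = 0.85 × 30.8 × 112.60 × 470 / 400 = 3463.7 mm².

A_s ≈ 3460 mm²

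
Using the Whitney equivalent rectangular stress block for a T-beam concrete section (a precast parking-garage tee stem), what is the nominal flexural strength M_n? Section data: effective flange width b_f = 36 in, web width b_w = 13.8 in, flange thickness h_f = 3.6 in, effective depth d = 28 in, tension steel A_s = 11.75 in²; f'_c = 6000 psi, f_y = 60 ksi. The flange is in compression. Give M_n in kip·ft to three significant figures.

M_n ≈ 1530 kip·ft

Tension: T = A_s f_y = 11.75 × 60 = 705 kips.
Try a within the flange: a = T/(0.85 f'_c b_f) = 705/(0.85 × 6 × 36) = 3.840 in.
a = 3.840 > h_f = 3.6 in: the block extends into the web. Split into flange-overhang and web parts.
C_f = 0.85 f'_c (b_f − b_w) h_f = 0.85 × 6 × (36 − 13.8) × 3.6 = 407.6 kips.
Remaining web compression depth: a_w = (T − C_f)/(0.85 f'_c b_w) = (705 − 407.6)/(0.85 × 6 × 13.8) = 4.226 in.
M_n = C_f(d − h_f/2) + (T − C_f)(d − a_w/2) = 407.6 × (28 − 1.8) + 297.4 × (28 − 2.113) = 10679.1 + 7698.8 = 18377.9 kip·in.
M_n = 18377.9/12 = 1531.49 kip·ft.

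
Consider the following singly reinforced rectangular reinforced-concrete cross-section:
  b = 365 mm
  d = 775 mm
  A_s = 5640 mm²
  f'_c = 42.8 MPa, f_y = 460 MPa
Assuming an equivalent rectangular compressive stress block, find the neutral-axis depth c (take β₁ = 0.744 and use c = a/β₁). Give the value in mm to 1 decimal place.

c ≈ 262.6 mm

T = A_s f_y = 5640 × 460 = 2594400 N = 2594.4 kN.
Setting C = 0.85 f'_c a b equal to T: a = 2594400/(0.85 × 42.8 × 365) = 195.381 mm.
With β₁ = 0.744, c = a/β₁ = 195.381/0.744 = 262.6 mm.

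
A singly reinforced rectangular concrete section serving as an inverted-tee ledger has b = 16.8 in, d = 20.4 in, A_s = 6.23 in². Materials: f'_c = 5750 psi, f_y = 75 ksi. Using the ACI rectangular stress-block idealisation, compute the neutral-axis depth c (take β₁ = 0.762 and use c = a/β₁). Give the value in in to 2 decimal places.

T = A_s f_y = 6.23 × 75 = 467.25 kips.
a = T/(0.85 f'_c b) = 467.25/(0.85 × 5.75 × 16.8) = 5.6905 in.
With β₁ = 0.762, c = a/β₁ = 5.6905/0.762 = 7.47 in.

c ≈ 7.47 in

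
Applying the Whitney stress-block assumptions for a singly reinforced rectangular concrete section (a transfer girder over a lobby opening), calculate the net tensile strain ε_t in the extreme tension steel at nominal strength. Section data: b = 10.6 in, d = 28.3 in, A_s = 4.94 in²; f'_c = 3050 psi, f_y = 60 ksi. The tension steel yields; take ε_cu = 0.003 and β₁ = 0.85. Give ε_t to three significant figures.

ε_t ≈ 0.00369

a = A_s f_y/(0.85 f'_c b) = 10.786 in.
β₁ = 0.85, so c = a/β₁ = 10.786/0.85 = 12.689 in.
From the linear strain diagram with ε_cu = 0.003: ε_t = 0.003 (d − c)/c = 0.003 × (28.3 − 12.689)/12.689 = 0.00369.
ε_t < 0.004 — the section is over-reinforced for flexure under ACI limits.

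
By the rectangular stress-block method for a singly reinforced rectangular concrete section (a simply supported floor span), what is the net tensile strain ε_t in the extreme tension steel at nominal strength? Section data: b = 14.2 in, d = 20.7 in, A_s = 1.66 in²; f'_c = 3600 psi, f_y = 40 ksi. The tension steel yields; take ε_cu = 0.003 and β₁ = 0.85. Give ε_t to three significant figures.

ε_t ≈ 0.0315

a = A_s f_y/(0.85 f'_c b) = 1.528 in.
β₁ = 0.85, so c = a/β₁ = 1.528/0.85 = 1.798 in.
From the linear strain diagram with ε_cu = 0.003: ε_t = 0.003 (d − c)/c = 0.003 × (20.7 − 1.798)/1.798 = 0.0315.
Since ε_t ≥ 0.005, the section is tension-controlled.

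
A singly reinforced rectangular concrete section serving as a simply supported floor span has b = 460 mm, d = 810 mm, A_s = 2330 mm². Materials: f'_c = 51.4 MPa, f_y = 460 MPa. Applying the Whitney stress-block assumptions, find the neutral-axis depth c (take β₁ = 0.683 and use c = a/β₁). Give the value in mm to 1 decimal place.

T = A_s f_y = 2330 × 460 = 1071800 N = 1071.8 kN.
Setting C = 0.85 f'_c a b equal to T: a = 1071800/(0.85 × 51.4 × 460) = 53.330 mm.
With β₁ = 0.683, c = a/β₁ = 53.330/0.683 = 78.1 mm.

c ≈ 78.1 mm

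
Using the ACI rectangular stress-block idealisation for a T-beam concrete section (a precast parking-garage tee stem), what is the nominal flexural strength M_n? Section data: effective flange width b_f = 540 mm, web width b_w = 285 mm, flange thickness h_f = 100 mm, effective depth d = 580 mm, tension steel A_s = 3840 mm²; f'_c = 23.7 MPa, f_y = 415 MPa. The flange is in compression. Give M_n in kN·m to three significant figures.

M_n ≈ 797 kN·m

Tension: T = A_s f_y = 3840 × 415 = 1593600 N.
Try a within the flange: a = T/(0.85 f'_c b_f) = 1593600/(0.85 × 23.7 × 540) = 146.49 mm.
a = 146.49 > h_f = 100 mm: the block extends into the web. Split into flange-overhang and web parts.
C_f = 0.85 f'_c (b_f − b_w) h_f = 0.85 × 23.7 × (540 − 285) × 100 = 513698 N.
Remaining web compression depth: a_w = (T − C_f)/(0.85 f'_c b_w) = (1593600 − 513698)/(0.85 × 23.7 × 285) = 188.09 mm.
M_n = C_f(d − h_f/2) + (T − C_f)(d − a_w/2) = 513698 × (580 − 50) + 1079902 × (580 − 94.045) = 272.26 + 524.78 = 797.04 × 10⁶ N·mm.
M_n = 797.04 kN·m.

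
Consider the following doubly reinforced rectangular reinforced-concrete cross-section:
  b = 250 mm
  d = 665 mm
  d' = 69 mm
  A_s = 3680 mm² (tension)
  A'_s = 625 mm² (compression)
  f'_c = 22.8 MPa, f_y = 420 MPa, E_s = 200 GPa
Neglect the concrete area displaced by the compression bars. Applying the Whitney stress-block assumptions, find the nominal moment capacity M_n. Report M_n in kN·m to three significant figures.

M_n ≈ 840 kN·m

Assume both tension and compression steel yield.
Net tension couple steel: A_s − A'_s = 3055 mm².
a = (A_s − A'_s) f_y / (0.85 f'_c b) = 1283100/(0.85 × 22.8 × 250) = 264.83 mm.
c = a/β₁ = 264.83/0.85 = 311.56 mm; ε'_s = 0.003(c − d')/c = 0.0023 ≥ f_y/E_s = 0.0021, so compression steel does yield.
M_n = (A_s − A'_s) f_y (d − a/2) + A'_s f_y (d − d') = [1283100 × (665 − 132.415) + 262500 × (665 − 69)] × 10⁻⁶ = 683.36 + 156.45 = 839.81 kN·m.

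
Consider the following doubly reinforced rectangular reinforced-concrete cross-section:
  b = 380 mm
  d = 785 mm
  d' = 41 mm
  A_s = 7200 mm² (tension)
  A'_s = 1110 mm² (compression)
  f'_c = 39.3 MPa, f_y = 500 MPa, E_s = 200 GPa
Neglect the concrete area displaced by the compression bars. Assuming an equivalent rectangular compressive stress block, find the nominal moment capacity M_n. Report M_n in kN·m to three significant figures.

Assume both tension and compression steel yield.
Net tension couple steel: A_s − A'_s = 6090 mm².
a = (A_s − A'_s) f_y / (0.85 f'_c b) = 3045000/(0.85 × 39.3 × 380) = 239.88 mm.
c = a/β₁ = 239.88/0.769 = 311.94 mm; ε'_s = 0.003(c − d')/c = 0.0026 ≥ f_y/E_s = 0.0025, so compression steel does yield.
M_n = (A_s − A'_s) f_y (d − a/2) + A'_s f_y (d − d') = [3045000 × (785 − 119.94) + 555000 × (785 − 41)] × 10⁻⁶ = 2025.11 + 412.92 = 2438.03 kN·m.

M_n ≈ 2440 kN·m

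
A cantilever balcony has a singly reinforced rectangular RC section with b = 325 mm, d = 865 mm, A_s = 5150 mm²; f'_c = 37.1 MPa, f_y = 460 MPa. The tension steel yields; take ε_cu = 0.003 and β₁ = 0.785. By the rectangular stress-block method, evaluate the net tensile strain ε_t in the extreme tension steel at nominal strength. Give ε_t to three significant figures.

a = A_s f_y/(0.85 f'_c b) = 231.15 mm.
β₁ = 0.785, so c = a/β₁ = 231.15/0.785 = 294.46 mm.
From the linear strain diagram with ε_cu = 0.003: ε_t = 0.003 (d − c)/c = 0.003 × (865 − 294.46)/294.46 = 0.00581.
Since ε_t ≥ 0.005, the section is tension-controlled.

ε_t ≈ 0.00581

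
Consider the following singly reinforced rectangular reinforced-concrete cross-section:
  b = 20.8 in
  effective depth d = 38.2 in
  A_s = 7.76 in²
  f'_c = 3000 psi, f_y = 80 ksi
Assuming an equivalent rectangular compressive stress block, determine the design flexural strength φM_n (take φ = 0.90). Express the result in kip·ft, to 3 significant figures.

T = A_s f_y = 7.76 × 80 = 620.8 kips.
a = T/(0.85 f'_c b) = 620.8/(0.85 × 3 × 20.8) = 11.704 in.
M_n = T(d − a/2) = 620.8 × (38.2 − 5.852) = 20081.6 kip·in = 20081.6/12 = 1673.47 kip·ft.
φM_n = 0.90 × 1673.47 = 1506.12 kip·ft.

φM_n ≈ 1510 kip·ft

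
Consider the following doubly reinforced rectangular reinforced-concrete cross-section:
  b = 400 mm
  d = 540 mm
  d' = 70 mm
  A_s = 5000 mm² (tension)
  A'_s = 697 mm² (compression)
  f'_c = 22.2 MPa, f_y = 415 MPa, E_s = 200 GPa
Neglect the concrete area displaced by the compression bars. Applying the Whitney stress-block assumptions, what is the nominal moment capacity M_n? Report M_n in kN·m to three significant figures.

M_n ≈ 889 kN·m

Assume both tension and compression steel yield.
Net tension couple steel: A_s − A'_s = 4303 mm².
a = (A_s − A'_s) f_y / (0.85 f'_c b) = 1785745/(0.85 × 22.2 × 400) = 236.59 mm.
c = a/β₁ = 236.59/0.85 = 278.34 mm; ε'_s = 0.003(c − d')/c = 0.0022 ≥ f_y/E_s = 0.0021, so compression steel does yield.
M_n = (A_s − A'_s) f_y (d − a/2) + A'_s f_y (d − d') = [1785745 × (540 − 118.295) + 289255 × (540 − 70)] × 10⁻⁶ = 753.06 + 135.95 = 889.01 kN·m.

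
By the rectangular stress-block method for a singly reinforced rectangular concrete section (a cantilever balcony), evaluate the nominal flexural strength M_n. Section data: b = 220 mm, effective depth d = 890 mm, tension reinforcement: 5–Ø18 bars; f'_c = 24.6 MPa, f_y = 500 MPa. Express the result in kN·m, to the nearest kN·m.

A_s = 5 × 254 = 1270 mm².
T = A_s f_y = 1270 × 500 = 635000 N = 635 kN.
From C = T: a = T/(0.85 f'_c b) = 635000/(0.85 × 24.6 × 220) = 138.04 mm.
M_n = T(d − a/2) = 635 kN × (890 − 69.02) mm = 521.32 kN·m.

M_n ≈ 521 kN·m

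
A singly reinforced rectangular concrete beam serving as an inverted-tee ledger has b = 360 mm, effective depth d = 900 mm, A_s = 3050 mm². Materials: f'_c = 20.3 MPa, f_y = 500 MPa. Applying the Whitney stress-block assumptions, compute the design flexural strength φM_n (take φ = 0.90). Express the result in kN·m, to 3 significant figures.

T = A_s f_y = 3050 × 500 = 1525000 N = 1525 kN.
From C = T: a = T/(0.85 f'_c b) = 1525000/(0.85 × 20.3 × 360) = 245.50 mm.
M_n = T(d − a/2) = 1525 kN × (900 − 122.75) mm = 1185.31 kN·m.
φM_n = 0.90 × 1185.31 = 1066.78 kN·m.

φM_n ≈ 1070 kN·m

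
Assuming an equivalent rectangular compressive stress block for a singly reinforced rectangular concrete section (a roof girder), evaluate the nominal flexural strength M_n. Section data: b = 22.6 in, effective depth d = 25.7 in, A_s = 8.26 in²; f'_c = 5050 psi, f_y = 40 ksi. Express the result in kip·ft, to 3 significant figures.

T = A_s f_y = 8.26 × 40 = 330.4 kips.
a = T/(0.85 f'_c b) = 330.4/(0.85 × 5.05 × 22.6) = 3.406 in.
M_n = T(d − a/2) = 330.4 × (25.7 − 1.703) = 7928.6 kip·in = 7928.6/12 = 660.72 kip·ft.

M_n ≈ 661 kip·ft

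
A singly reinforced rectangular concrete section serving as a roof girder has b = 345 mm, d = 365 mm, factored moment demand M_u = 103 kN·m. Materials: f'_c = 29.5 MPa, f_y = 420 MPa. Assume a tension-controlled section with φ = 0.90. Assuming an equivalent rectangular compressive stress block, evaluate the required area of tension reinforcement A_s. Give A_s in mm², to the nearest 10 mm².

A_s ≈ 790 mm²

M_n = M_u/φ = 103/0.90 = 114.444 kN·m.
With M_n = 0.85 f'_c a b (d − a/2), solve the quadratic for a:
a = d − √(d² − 2M_n/(0.85 f'_c b)) = 365 − √(365² − 2 × 114.444×10⁶/(0.85 × 29.5 × 345)) = 38.25 mm.
A_s = 0.85 f'_c a b / f_y = 0.85 × 29.5 × 38.25 × 345 / 420 = 787.8 mm².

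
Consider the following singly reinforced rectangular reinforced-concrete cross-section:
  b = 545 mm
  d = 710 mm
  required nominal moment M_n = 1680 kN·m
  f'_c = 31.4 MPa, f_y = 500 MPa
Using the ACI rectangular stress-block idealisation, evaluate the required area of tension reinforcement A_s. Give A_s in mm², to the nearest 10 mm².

A_s ≈ 5450 mm²

With M_n = 0.85 f'_c a b (d − a/2), solve the quadratic for a:
a = d − √(d² − 2M_n/(0.85 f'_c b)) = 710 − √(710² − 2 × 1680×10⁶/(0.85 × 31.4 × 545)) = 187.40 mm.
A_s = 0.85 f'_c a b / f_y = 0.85 × 31.4 × 187.40 × 545 / 500 = 5451.9 mm².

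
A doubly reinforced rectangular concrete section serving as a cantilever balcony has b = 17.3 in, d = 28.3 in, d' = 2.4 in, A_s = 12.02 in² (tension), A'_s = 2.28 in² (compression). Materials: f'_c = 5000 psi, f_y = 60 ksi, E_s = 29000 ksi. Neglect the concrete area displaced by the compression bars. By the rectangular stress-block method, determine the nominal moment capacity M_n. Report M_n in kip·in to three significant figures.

Assume both steels yield.
a = (A_s − A'_s) f_y/(0.85 f'_c b) = (12.02 − 2.28) × 60/(0.85 × 5 × 17.3) = 7.948 in.
c = a/β₁ = 7.948/0.8 = 9.935 in; ε'_s = 0.003(c − d')/c = 0.0023 ≥ ε_y = 0.0021, so the compression steel yields.
M_n = (A_s − A'_s) f_y (d − a/2) + A'_s f_y (d − d') = 584.4 × (28.3 − 3.974) + 136.8 × (28.3 − 2.4) = 14216.1 + 3543.1 = 17759.2 kip·in.

M_n ≈ 17800 kip·in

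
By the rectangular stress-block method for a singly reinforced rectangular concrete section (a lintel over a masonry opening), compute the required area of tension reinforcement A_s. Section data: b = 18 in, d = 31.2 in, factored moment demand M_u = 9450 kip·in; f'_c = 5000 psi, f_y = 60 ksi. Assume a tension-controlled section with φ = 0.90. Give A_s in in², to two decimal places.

M_n = M_u/φ = 9450/0.90 = 10500 kip·in.
From M_n = 0.85 f'_c a b (d − a/2):
a = d − √(d² − 2M_n/(0.85 f'_c b)) = 31.2 − √(31.2² − 2 × 10500/(0.85 × 5 × 18)) = 4.763 in.
A_s = 0.85 f'_c a b / f_y = 0.85 × 5 × 4.763 × 18 / 60 = 6.073 in².

A_s ≈ 6.07 in²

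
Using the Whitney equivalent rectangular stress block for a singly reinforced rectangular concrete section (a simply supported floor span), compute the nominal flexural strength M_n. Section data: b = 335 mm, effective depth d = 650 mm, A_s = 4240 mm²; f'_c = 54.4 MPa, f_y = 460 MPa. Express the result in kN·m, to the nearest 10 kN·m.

M_n ≈ 1140 kN·m

T = A_s f_y = 4240 × 460 = 1950400 N = 1950.4 kN.
From C = T: a = T/(0.85 f'_c b) = 1950400/(0.85 × 54.4 × 335) = 125.91 mm.
M_n = T(d − a/2) = 1950.4 kN × (650 − 62.955) mm = 1144.97 kN·m.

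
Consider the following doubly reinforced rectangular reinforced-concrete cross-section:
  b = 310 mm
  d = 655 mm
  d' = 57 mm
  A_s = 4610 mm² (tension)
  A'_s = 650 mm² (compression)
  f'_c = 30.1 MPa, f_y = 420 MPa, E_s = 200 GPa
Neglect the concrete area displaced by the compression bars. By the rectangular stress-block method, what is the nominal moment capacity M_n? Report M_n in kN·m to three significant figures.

Assume both tension and compression steel yield.
Net tension couple steel: A_s − A'_s = 3960 mm².
a = (A_s − A'_s) f_y / (0.85 f'_c b) = 1663200/(0.85 × 30.1 × 310) = 209.70 mm.
c = a/β₁ = 209.70/0.835 = 251.14 mm; ε'_s = 0.003(c − d')/c = 0.0023 ≥ f_y/E_s = 0.0021, so compression steel does yield.
M_n = (A_s − A'_s) f_y (d − a/2) + A'_s f_y (d − d') = [1663200 × (655 − 104.85) + 273000 × (655 − 57)] × 10⁻⁶ = 915.01 + 163.25 = 1078.26 kN·m.

M_n ≈ 1080 kN·m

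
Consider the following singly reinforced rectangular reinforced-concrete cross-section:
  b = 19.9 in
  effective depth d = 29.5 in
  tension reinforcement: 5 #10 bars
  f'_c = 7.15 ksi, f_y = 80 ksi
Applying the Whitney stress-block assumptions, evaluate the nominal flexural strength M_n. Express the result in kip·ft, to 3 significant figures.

M_n ≈ 1160 kip·ft

A_s = 5 × 1.27 = 6.35 in².
T = A_s f_y = 6.35 × 80 = 508 kips.
a = T/(0.85 f'_c b) = 508/(0.85 × 7.15 × 19.9) = 4.200 in.
M_n = T(d − a/2) = 508 × (29.5 − 2.1) = 13919.2 kip·in = 13919.2/12 = 1159.93 kip·ft.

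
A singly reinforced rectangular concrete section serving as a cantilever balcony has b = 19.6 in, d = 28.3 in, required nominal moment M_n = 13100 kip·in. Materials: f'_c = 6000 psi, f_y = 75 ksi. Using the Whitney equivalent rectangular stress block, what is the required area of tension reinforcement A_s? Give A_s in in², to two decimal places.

A_s ≈ 6.78 in²

From M_n = 0.85 f'_c a b (d − a/2):
a = d − √(d² − 2M_n/(0.85 f'_c b)) = 28.3 − √(28.3² − 2 × 13100/(0.85 × 6 × 19.6)) = 5.088 in.
A_s = 0.85 f'_c a b / f_y = 0.85 × 6 × 5.088 × 19.6 / 75 = 6.781 in².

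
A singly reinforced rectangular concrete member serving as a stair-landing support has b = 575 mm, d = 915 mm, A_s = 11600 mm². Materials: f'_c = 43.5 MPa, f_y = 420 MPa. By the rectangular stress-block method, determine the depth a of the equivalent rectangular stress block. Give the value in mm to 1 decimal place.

T = A_s f_y = 11600 × 420 = 4872000 N = 4872 kN.
Setting C = 0.85 f'_c a b equal to T: a = 4872000/(0.85 × 43.5 × 575) = 229.2 mm.

a ≈ 229.2 mm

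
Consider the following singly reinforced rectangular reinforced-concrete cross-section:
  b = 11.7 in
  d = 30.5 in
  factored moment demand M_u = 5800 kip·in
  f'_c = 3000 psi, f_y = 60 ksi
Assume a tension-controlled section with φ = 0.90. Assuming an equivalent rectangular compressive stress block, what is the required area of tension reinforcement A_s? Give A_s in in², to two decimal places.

M_n = M_u/φ = 5800/0.90 = 6444.44 kip·in.
From M_n = 0.85 f'_c a b (d − a/2):
a = d − √(d² − 2M_n/(0.85 f'_c b)) = 30.5 − √(30.5² − 2 × 6444.44/(0.85 × 3 × 11.7)) = 8.179 in.
A_s = 0.85 f'_c a b / f_y = 0.85 × 3 × 8.179 × 11.7 / 60 = 4.067 in².

A_s ≈ 4.07 in²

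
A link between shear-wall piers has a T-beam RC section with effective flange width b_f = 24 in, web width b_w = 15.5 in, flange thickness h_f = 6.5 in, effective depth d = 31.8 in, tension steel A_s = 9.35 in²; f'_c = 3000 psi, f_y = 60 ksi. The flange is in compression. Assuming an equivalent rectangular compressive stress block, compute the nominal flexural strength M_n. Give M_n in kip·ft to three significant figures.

Tension: T = A_s f_y = 9.35 × 60 = 561 kips.
Try a within the flange: a = T/(0.85 f'_c b_f) = 561/(0.85 × 3 × 24) = 9.167 in.
a = 9.167 > h_f = 6.5 in: the block extends into the web. Split into flange-overhang and web parts.
C_f = 0.85 f'_c (b_f − b_w) h_f = 0.85 × 3 × (24 − 15.5) × 6.5 = 140.9 kips.
Remaining web compression depth: a_w = (T − C_f)/(0.85 f'_c b_w) = (561 − 140.9)/(0.85 × 3 × 15.5) = 10.629 in.
M_n = C_f(d − h_f/2) + (T − C_f)(d − a_w/2) = 140.9 × (31.8 − 3.25) + 420.1 × (31.8 − 5.3145) = 4022.7 + 11126.6 = 15149.3 kip·in.
M_n = 15149.3/12 = 1262.44 kip·ft.

M_n ≈ 1260 kip·ft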